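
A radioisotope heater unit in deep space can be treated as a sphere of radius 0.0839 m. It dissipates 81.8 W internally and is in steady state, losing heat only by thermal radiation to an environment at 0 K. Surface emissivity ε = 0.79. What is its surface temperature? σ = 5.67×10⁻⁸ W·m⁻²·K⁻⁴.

Steady state: internal power = radiated power, P = εσA T⁴.
Radiating area A = 4πr² = 0.08846 m².
T⁴ = P/(εσA) = 81.8/(0.79·5.67×10⁻⁸·0.08846) = 2.064×10¹⁰ K⁴.
T = (2.064×10¹⁰)^(1/4).

T ≈ 379 K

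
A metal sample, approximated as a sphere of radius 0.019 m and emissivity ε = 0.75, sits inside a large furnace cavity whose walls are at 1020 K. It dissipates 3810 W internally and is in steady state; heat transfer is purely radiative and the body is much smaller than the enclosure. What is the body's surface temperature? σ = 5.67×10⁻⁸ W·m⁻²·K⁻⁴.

T ≈ 2140 K

For a small grey body in a large enclosure, net radiated power = εσA(T⁴ − T_w⁴).
Steady state: P = εσA(T⁴ − T_w⁴) with A = 4πr² = 0.004536 m².
T⁴ = P/(εσA) + T_w⁴ = 3810/(0.75·5.67×10⁻⁸·0.004536) + (1020)⁴
    = 1.975×10¹³ + 1.082×10¹² = 2.083×10¹³ K⁴.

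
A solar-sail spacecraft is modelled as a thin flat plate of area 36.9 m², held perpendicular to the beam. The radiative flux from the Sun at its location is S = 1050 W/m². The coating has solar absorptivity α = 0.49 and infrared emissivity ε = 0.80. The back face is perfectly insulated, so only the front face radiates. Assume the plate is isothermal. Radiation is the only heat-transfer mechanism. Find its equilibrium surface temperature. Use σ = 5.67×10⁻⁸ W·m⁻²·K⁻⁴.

At equilibrium, absorbed power = emitted power.
Absorbing cross-section = A = 36.90 m²; emitting surface = A = 36.90 m² (ratio 1).
αS·A_cross = εσ·A_surf·T⁴  ⇒  T⁴ = αS/(ε·1σ).
T⁴ = 0.490·1050/(0.80·1·5.67×10⁻⁸) = 1.134×10¹⁰ K⁴.
T = (1.134×10¹⁰)^(1/4).

T ≈ 326 K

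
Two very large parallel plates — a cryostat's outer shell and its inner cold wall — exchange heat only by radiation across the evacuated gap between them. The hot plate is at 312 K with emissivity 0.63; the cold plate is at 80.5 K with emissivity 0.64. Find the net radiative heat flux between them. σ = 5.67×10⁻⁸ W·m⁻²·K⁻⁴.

For two infinite grey parallel plates, q = σ(T₁⁴ − T₂⁴)/(1/ε₁ + 1/ε₂ − 1).
T₁⁴ − T₂⁴ = 9.476×10⁹ − 4.199×10⁷ = 9.434×10⁹ K⁴.
1/ε₁ + 1/ε₂ − 1 = 1.587 + 1.562 − 1 = 2.150.
q = 5.67×10⁻⁸ × 9.434×10⁹ / 2.150.

q ≈ 249 W/m²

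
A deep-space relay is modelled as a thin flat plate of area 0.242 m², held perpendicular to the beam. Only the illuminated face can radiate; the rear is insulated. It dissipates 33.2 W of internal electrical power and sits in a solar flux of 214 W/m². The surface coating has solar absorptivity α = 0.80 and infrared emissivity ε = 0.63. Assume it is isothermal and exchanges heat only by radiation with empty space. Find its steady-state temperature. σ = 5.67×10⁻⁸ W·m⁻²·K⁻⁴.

At steady state, absorbed solar power + internal power = radiated power.
Absorbed: α·S·A_cross = 0.80·214·0.2420 = 41.43 W (cross-section A).
Total input = 41.43 + 33.2 = 74.63 W.
Radiated: εσ·A_surf·T⁴ with A_surf = A = 0.2420 m².
T⁴ = 74.63/(0.63·5.67×10⁻⁸·0.2420) = 8.633×10⁹ K⁴.

T ≈ 305 K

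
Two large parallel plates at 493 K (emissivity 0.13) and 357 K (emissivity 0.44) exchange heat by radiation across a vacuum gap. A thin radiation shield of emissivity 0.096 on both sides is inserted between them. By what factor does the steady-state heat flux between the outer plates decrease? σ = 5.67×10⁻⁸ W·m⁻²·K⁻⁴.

factor ≈ 3.21

Without shield: q₀ = σΔ(T⁴)/(1/ε₁+1/ε₂−1) with denominator 8.965.
With shield the two gaps are in series; the resistances add: (1/ε₁+1/ε_s−1)+(1/ε_s+1/ε₂−1) = 17.11+11.69 = 28.80.
Heat-flux ratio q₀/q = 28.80/8.965.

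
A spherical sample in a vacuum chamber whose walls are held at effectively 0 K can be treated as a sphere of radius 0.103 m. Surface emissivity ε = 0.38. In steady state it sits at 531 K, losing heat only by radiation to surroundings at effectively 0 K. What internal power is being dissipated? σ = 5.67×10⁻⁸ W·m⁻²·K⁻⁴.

Steady state: P = εσA T⁴.
A = 4πr² = 0.1333 m²; T⁴ = (531)⁴ = 7.950×10¹⁰ K⁴.
P = 0.38 × 5.67×10⁻⁸ × 0.1333 × 7.950×10¹⁰.

P ≈ 228 W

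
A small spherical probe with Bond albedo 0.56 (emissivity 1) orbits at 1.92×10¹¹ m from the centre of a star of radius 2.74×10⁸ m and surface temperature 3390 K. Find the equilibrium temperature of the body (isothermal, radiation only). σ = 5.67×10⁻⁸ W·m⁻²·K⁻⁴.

The star's surface emits σT_*⁴; at distance d the flux is S = σT_*⁴(R_*/d)².
S = 5.67×10⁻⁸·(3390)⁴·(2.74×10⁸/1.92×10¹¹)² = 15.25 W/m².
For an isothermal sphere T⁴ = (1−a)S/(4σ) = 2.959×10⁷ K⁴.

T ≈ 73.8 K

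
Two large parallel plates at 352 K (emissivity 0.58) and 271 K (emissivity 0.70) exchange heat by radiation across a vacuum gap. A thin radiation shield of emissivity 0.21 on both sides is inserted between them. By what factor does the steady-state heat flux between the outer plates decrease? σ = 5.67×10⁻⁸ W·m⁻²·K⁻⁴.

factor ≈ 4.96

Without shield: q₀ = σΔ(T⁴)/(1/ε₁+1/ε₂−1) with denominator 2.153.
With shield the two gaps are in series; the resistances add: (1/ε₁+1/ε_s−1)+(1/ε_s+1/ε₂−1) = 5.486+5.190 = 10.68.
Heat-flux ratio q₀/q = 10.68/2.153.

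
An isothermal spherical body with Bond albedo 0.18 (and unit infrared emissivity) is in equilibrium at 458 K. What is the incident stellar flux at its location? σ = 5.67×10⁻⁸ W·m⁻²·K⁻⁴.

S ≈ 12200 W/m²

(1−a)S·πr² = σ·4πr²·T⁴ ⇒ S = 4σT⁴/(1−a).
S = 4·5.67×10⁻⁸·4.400×10¹⁰/0.820.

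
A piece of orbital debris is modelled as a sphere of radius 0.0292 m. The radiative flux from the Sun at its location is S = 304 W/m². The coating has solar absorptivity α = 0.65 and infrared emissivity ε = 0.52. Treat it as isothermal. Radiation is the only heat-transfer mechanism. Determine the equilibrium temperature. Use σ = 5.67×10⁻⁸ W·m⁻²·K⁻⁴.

At equilibrium, absorbed power = emitted power.
Absorbing cross-section = πr² = 0.002679 m²; emitting surface = 4πr² = 0.01071 m² (ratio 4).
αS·A_cross = εσ·A_surf·T⁴  ⇒  T⁴ = αS/(ε·4σ).
T⁴ = 0.650·304/(0.52·4·5.67×10⁻⁸) = 1.675×10⁹ K⁴.
T = (1.675×10⁹)^(1/4).

T ≈ 202 K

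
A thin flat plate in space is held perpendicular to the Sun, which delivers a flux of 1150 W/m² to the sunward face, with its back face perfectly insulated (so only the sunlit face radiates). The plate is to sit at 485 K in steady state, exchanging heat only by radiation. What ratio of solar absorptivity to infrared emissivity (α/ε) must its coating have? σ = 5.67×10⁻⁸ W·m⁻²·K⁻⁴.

Balance: αS·A = εσ·1A·T⁴ ⇒ α/ε = σT⁴/S.
α/ε = 5.67×10⁻⁸·(485)⁴/1150 = 5.67×10⁻⁸·5.533×10¹⁰/1150.

α/ε ≈ 2.73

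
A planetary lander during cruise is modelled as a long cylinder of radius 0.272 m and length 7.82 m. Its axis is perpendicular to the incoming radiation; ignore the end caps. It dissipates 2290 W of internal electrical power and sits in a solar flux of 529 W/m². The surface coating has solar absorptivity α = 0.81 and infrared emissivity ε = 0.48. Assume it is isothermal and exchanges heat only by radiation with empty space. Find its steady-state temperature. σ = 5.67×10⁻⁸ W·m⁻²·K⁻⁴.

At steady state, absorbed solar power + internal power = radiated power.
Absorbed: α·S·A_cross = 0.81·529·4.254 = 1823 W (cross-section 2rL).
Total input = 1823 + 2290 = 4113 W.
Radiated: εσ·A_surf·T⁴ with A_surf = 2πrL = 13.36 m².
T⁴ = 4113/(0.48·5.67×10⁻⁸·13.36) = 1.131×10¹⁰ K⁴.

T ≈ 326 K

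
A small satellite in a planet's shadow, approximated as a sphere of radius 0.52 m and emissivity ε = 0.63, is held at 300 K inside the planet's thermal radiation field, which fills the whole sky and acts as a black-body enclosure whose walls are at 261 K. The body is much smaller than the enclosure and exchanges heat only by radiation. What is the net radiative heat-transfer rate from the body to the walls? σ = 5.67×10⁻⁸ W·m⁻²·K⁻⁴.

P_net ≈ 420 W

For a small grey body in a large enclosure: P_net = εσA(T_body⁴ − T_wall⁴).
A = 4πr² = 3.398 m²; T_body⁴ − T_wall⁴ = 8.100×10⁹ − 4.640×10⁹ = 3.460×10⁹ K⁴.
|P_net| = 0.63·5.67×10⁻⁸·3.398·3.460×10⁹.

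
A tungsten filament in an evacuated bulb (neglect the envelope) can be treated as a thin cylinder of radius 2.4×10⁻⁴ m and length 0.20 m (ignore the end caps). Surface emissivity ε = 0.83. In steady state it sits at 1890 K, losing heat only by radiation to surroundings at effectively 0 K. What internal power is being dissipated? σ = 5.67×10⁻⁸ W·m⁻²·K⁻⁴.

P ≈ 181 W

Steady state: P = εσA T⁴.
A = 2πrL = 3.016×10⁻⁴ m²; T⁴ = (1890)⁴ = 1.276×10¹³ K⁴.
P = 0.83 × 5.67×10⁻⁸ × 3.016×10⁻⁴ × 1.276×10¹³.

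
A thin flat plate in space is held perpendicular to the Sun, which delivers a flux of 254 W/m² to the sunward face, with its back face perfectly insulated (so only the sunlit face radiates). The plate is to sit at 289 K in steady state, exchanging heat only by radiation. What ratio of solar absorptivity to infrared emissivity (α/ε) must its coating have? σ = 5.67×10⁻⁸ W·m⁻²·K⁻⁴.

Balance: αS·A = εσ·1A·T⁴ ⇒ α/ε = σT⁴/S.
α/ε = 5.67×10⁻⁸·(289)⁴/254 = 5.67×10⁻⁸·6.976×10⁹/254.

α/ε ≈ 1.56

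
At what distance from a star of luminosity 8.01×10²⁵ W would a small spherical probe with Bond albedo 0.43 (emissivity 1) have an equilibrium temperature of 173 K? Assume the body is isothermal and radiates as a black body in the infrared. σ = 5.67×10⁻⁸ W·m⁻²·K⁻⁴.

For an isothermal black-emitting sphere, (1−a)S·πr² = σ·4πr²·T⁴ ⇒ S = 4σT⁴/(1−a).
S = 4·5.67×10⁻⁸·(173)⁴/0.570 = 356.4 W/m².
Flux falls as S = L/(4πd²), so d = √(L/(4πS)) = √(8.01×10²⁵/(4π·356.4)).

d ≈ 1.34×10¹¹ m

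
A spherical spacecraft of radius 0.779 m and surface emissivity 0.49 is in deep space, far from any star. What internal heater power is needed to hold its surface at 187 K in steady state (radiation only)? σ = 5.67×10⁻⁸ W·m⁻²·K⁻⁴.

P = εσ·4πr²·T⁴.
4πr² = 7.626 m²; T⁴ = 1.223×10⁹ K⁴.
P = 0.49·5.67×10⁻⁸·7.626·1.223×10⁹.

P ≈ 259 W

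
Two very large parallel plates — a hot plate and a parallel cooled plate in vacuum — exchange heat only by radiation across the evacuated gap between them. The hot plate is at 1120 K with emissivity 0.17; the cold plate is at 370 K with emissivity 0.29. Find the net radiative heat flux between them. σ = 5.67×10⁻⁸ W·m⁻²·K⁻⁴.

For two infinite grey parallel plates, q = σ(T₁⁴ − T₂⁴)/(1/ε₁ + 1/ε₂ − 1).
T₁⁴ − T₂⁴ = 1.574×10¹² − 1.874×10¹⁰ = 1.555×10¹² K⁴.
1/ε₁ + 1/ε₂ − 1 = 5.882 + 3.448 − 1 = 8.331.
q = 5.67×10⁻⁸ × 1.555×10¹² / 8.331.

q ≈ 10600 W/m²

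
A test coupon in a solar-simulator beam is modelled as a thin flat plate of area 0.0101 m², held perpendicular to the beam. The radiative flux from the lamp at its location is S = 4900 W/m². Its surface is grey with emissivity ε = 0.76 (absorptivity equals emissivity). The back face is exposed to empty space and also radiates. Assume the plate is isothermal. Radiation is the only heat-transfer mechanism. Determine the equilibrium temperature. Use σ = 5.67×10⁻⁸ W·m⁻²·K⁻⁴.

At equilibrium, absorbed power = emitted power.
Absorbing cross-section = A = 0.01010 m²; emitting surface = 2A = 0.02020 m² (ratio 2).
εS·A_cross = εσ·A_surf·T⁴  ⇒  T⁴ = S/(2σ)   (ε cancels).
T⁴ = 4900/(2·5.67×10⁻⁸) = 4.321×10¹⁰ K⁴.
T = (4.321×10¹⁰)^(1/4).

T ≈ 456 K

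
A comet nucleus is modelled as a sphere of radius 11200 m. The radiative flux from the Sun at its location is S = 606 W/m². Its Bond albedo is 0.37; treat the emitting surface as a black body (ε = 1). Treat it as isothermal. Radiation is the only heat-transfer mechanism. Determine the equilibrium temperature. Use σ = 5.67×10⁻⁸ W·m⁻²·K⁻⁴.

At equilibrium, absorbed power = emitted power.
Absorbing cross-section = πr² = 3.941×10⁸ m²; emitting surface = 4πr² = 1.576×10⁹ m² (ratio 4).
(1−a)S·A_cross = εσ·A_surf·T⁴  ⇒  T⁴ = (1−a)S/(4σ).
T⁴ = 0.630·606/(4·5.67×10⁻⁸) = 1.683×10⁹ K⁴.
T = (1.683×10⁹)^(1/4).

T ≈ 203 K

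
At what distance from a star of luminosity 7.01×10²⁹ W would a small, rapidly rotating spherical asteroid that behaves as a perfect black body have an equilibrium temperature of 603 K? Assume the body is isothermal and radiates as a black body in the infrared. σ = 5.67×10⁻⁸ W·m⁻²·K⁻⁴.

d ≈ 1.36×10¹² m

For an isothermal black-emitting sphere, (1−a)S·πr² = σ·4πr²·T⁴ ⇒ S = 4σT⁴/(1−a).
S = 4·5.67×10⁻⁸·(603)⁴/1.00 = 29990 W/m².
Flux falls as S = L/(4πd²), so d = √(L/(4πS)) = √(7.01×10²⁹/(4π·29990)).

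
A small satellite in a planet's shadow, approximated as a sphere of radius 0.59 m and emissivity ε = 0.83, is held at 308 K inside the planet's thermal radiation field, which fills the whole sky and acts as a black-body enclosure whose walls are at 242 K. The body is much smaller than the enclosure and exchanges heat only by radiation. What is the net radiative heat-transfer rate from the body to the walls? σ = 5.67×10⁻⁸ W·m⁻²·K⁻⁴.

For a small grey body in a large enclosure: P_net = εσA(T_body⁴ − T_wall⁴).
A = 4πr² = 4.374 m²; T_body⁴ − T_wall⁴ = 8.999×10⁹ − 3.430×10⁹ = 5.569×10⁹ K⁴.
|P_net| = 0.83·5.67×10⁻⁸·4.374·5.569×10⁹.

P_net ≈ 1150 W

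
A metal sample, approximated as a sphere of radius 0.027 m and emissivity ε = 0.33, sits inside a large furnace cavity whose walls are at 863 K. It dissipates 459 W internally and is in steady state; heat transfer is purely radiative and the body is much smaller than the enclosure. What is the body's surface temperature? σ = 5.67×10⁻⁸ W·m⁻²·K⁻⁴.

T ≈ 1340 K

For a small grey body in a large enclosure, net radiated power = εσA(T⁴ − T_w⁴).
Steady state: P = εσA(T⁴ − T_w⁴) with A = 4πr² = 0.009161 m².
T⁴ = P/(εσA) + T_w⁴ = 459/(0.33·5.67×10⁻⁸·0.009161) + (863)⁴
    = 2.678×10¹² + 5.547×10¹¹ = 3.232×10¹² K⁴.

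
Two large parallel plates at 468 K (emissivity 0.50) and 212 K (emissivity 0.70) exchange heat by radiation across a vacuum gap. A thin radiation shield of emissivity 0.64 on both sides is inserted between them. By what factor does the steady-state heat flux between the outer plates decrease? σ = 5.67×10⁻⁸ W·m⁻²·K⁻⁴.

Without shield: q₀ = σΔ(T⁴)/(1/ε₁+1/ε₂−1) with denominator 2.429.
With shield the two gaps are in series; the resistances add: (1/ε₁+1/ε_s−1)+(1/ε_s+1/ε₂−1) = 2.562+1.991 = 4.554.
Heat-flux ratio q₀/q = 4.554/2.429.

factor ≈ 1.87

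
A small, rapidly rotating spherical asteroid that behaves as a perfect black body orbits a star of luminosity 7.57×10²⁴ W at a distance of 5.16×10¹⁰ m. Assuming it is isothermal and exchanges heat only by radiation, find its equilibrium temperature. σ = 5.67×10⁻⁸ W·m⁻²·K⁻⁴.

T ≈ 178 K

First find the stellar flux at distance d: S = L/(4πd²) = 7.57×10²⁴/(4π·(5.16×10¹⁰)²) = 226.2 W/m².
For an isothermal sphere, absorbed (1−a)S·πr² = emitted σ·4πr²·T⁴, so T⁴ = (1−a)S/(4σ).
T⁴ = 1.00·226.2/(4·5.67×10⁻⁸) = 9.976×10⁸ K⁴.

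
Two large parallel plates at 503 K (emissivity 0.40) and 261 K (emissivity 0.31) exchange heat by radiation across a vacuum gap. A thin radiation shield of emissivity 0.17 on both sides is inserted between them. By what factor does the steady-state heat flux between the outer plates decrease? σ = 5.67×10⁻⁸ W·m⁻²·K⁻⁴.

factor ≈ 3.28

Without shield: q₀ = σΔ(T⁴)/(1/ε₁+1/ε₂−1) with denominator 4.726.
With shield the two gaps are in series; the resistances add: (1/ε₁+1/ε_s−1)+(1/ε_s+1/ε₂−1) = 7.382+8.108 = 15.49.
Heat-flux ratio q₀/q = 15.49/4.726.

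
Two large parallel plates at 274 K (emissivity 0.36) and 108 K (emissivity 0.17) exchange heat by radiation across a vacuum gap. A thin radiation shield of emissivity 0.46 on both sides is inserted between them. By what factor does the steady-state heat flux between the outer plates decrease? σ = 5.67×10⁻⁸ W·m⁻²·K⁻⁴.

Without shield: q₀ = σΔ(T⁴)/(1/ε₁+1/ε₂−1) with denominator 7.660.
With shield the two gaps are in series; the resistances add: (1/ε₁+1/ε_s−1)+(1/ε_s+1/ε₂−1) = 3.952+7.056 = 11.01.
Heat-flux ratio q₀/q = 11.01/7.660.

factor ≈ 1.44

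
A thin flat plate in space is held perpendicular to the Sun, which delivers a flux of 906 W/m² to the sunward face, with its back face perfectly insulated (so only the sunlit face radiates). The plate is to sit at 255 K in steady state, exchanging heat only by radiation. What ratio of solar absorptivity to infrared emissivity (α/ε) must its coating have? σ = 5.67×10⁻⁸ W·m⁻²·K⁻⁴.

α/ε ≈ 0.265

Balance: αS·A = εσ·1A·T⁴ ⇒ α/ε = σT⁴/S.
α/ε = 5.67×10⁻⁸·(255)⁴/906 = 5.67×10⁻⁸·4.228×10⁹/906.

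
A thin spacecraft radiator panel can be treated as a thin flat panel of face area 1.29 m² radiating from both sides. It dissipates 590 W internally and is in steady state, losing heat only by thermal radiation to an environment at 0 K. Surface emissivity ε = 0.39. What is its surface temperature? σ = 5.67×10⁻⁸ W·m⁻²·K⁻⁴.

T ≈ 319 K

Steady state: internal power = radiated power, P = εσA T⁴.
Radiating area A = 2·1.29 = 2.580 m².
T⁴ = P/(εσA) = 590/(0.39·5.67×10⁻⁸·2.580) = 1.034×10¹⁰ K⁴.
T = (1.034×10¹⁰)^(1/4).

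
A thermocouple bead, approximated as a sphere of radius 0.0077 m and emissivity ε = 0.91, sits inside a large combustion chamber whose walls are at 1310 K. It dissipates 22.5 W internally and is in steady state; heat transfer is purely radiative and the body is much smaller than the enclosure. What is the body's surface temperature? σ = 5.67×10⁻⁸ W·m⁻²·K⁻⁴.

T ≈ 1370 K

For a small grey body in a large enclosure, net radiated power = εσA(T⁴ − T_w⁴).
Steady state: P = εσA(T⁴ − T_w⁴) with A = 4πr² = 7.451×10⁻⁴ m².
T⁴ = P/(εσA) + T_w⁴ = 22.5/(0.91·5.67×10⁻⁸·7.451×10⁻⁴) + (1310)⁴
    = 5.853×10¹¹ + 2.945×10¹² = 3.530×10¹² K⁴.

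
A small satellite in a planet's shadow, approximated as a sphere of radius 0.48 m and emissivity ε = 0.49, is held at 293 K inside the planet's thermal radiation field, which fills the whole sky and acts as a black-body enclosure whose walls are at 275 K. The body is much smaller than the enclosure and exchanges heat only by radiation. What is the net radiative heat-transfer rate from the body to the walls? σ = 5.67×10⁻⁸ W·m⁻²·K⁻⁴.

P_net ≈ 133 W

For a small grey body in a large enclosure: P_net = εσA(T_body⁴ − T_wall⁴).
A = 4πr² = 2.895 m²; T_body⁴ − T_wall⁴ = 7.370×10⁹ − 5.719×10⁹ = 1.651×10⁹ K⁴.
|P_net| = 0.49·5.67×10⁻⁸·2.895·1.651×10⁹.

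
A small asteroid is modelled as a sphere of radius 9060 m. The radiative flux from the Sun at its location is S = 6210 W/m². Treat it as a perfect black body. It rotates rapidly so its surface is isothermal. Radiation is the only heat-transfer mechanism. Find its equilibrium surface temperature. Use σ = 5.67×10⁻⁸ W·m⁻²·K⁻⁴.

At equilibrium, absorbed power = emitted power.
Absorbing cross-section = πr² = 2.579×10⁸ m²; emitting surface = 4πr² = 1.031×10⁹ m² (ratio 4).
S·A_cross = εσ·A_surf·T⁴  ⇒  T⁴ = S/(4σ).
T⁴ = 1.00·6210/(4·5.67×10⁻⁸) = 2.738×10¹⁰ K⁴.
T = (2.738×10¹⁰)^(1/4).

T ≈ 407 K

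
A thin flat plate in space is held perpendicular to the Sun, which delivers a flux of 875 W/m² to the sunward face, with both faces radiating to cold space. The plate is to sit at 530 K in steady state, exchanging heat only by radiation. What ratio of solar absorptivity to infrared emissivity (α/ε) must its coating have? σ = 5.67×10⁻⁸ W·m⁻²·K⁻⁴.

α/ε ≈ 10.2

Balance: αS·A = εσ·2A·T⁴ ⇒ α/ε = 2σT⁴/S.
α/ε = 2·5.67×10⁻⁸·(530)⁴/875 = 2·5.67×10⁻⁸·7.890×10¹⁰/875.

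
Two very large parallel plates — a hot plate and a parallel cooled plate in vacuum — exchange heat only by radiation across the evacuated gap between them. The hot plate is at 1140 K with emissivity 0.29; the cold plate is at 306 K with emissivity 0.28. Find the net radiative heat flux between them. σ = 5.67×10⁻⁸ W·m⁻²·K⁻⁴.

q ≈ 15800 W/m²

For two infinite grey parallel plates, q = σ(T₁⁴ − T₂⁴)/(1/ε₁ + 1/ε₂ − 1).
T₁⁴ − T₂⁴ = 1.689×10¹² − 8.768×10⁹ = 1.680×10¹² K⁴.
1/ε₁ + 1/ε₂ − 1 = 3.448 + 3.571 − 1 = 6.020.
q = 5.67×10⁻⁸ × 1.680×10¹² / 6.020.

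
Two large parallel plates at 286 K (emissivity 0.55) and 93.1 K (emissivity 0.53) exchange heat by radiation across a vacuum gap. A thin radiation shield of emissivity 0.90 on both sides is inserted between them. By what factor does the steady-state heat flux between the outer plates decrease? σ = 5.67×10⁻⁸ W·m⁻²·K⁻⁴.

Without shield: q₀ = σΔ(T⁴)/(1/ε₁+1/ε₂−1) with denominator 2.705.
With shield the two gaps are in series; the resistances add: (1/ε₁+1/ε_s−1)+(1/ε_s+1/ε₂−1) = 1.929+1.998 = 3.927.
Heat-flux ratio q₀/q = 3.927/2.705.

factor ≈ 1.45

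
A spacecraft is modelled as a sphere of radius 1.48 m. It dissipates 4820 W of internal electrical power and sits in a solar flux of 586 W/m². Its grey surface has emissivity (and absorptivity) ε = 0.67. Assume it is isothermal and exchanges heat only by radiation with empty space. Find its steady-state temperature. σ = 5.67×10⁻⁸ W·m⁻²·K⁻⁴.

At steady state, absorbed solar power + internal power = radiated power.
Absorbed: α·S·A_cross = 0.67·586·6.881 = 2702 W (cross-section πr²).
Total input = 2702 + 4820 = 7522 W.
Radiated: εσ·A_surf·T⁴ with A_surf = 4πr² = 27.53 m².
T⁴ = 7522/(0.67·5.67×10⁻⁸·27.53) = 7.193×10⁹ K⁴.

T ≈ 291 K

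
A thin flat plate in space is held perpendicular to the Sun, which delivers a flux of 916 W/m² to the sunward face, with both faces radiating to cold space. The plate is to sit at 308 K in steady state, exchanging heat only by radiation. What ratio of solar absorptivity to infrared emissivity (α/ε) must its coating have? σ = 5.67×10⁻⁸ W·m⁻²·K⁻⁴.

Balance: αS·A = εσ·2A·T⁴ ⇒ α/ε = 2σT⁴/S.
α/ε = 2·5.67×10⁻⁸·(308)⁴/916 = 2·5.67×10⁻⁸·8.999×10⁹/916.

α/ε ≈ 1.11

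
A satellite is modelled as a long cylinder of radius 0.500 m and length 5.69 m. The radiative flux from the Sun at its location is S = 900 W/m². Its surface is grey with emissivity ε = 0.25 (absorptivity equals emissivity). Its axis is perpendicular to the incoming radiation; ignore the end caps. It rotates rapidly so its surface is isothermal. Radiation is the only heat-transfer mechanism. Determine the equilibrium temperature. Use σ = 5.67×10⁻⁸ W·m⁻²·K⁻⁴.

T ≈ 267 K

At equilibrium, absorbed power = emitted power.
Absorbing cross-section = 2rL = 5.690 m²; emitting surface = 2πrL = 17.88 m² (ratio π).
εS·A_cross = εσ·A_surf·T⁴  ⇒  T⁴ = S/(πσ)   (ε cancels).
T⁴ = 900/(π·5.67×10⁻⁸) = 5.053×10⁹ K⁴.
T = (5.053×10⁹)^(1/4).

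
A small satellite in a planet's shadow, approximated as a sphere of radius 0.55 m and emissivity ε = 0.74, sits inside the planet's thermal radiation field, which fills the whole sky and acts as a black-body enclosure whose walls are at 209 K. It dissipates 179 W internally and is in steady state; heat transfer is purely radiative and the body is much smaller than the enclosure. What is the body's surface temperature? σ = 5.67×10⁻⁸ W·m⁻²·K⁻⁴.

T ≈ 235 K

For a small grey body in a large enclosure, net radiated power = εσA(T⁴ − T_w⁴).
Steady state: P = εσA(T⁴ − T_w⁴) with A = 4πr² = 3.801 m².
T⁴ = P/(εσA) + T_w⁴ = 179/(0.74·5.67×10⁻⁸·3.801) + (209)⁴
    = 1.122×10⁹ + 1.908×10⁹ = 3.030×10⁹ K⁴.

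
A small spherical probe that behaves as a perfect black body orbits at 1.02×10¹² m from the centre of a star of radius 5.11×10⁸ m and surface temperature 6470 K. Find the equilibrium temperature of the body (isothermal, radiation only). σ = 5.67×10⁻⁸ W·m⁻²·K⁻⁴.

T ≈ 102 K

The star's surface emits σT_*⁴; at distance d the flux is S = σT_*⁴(R_*/d)².
S = 5.67×10⁻⁸·(6470)⁴·(5.11×10⁸/1.02×10¹²)² = 24.94 W/m².
For an isothermal sphere T⁴ = (1−a)S/(4σ) = 1.100×10⁸ K⁴.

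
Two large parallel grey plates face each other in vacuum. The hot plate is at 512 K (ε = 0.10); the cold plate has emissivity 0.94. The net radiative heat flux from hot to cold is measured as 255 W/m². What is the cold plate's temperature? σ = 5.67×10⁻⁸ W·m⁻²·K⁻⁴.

T₂ ≈ 391 K

q = σ(T₁⁴ − T₂⁴)/(1/ε₁ + 1/ε₂ − 1); denominator = 10.06.
T₂⁴ = T₁⁴ − q·(1/ε₁+1/ε₂−1)/σ = 6.872×10¹⁰ − 255·10.06/5.67×10⁻⁸
    = 2.346×10¹⁰ K⁴.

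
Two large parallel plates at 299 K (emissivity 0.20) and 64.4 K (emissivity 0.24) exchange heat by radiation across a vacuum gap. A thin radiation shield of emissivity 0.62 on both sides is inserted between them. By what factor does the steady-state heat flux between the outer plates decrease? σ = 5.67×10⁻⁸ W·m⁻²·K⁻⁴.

factor ≈ 1.27

Without shield: q₀ = σΔ(T⁴)/(1/ε₁+1/ε₂−1) with denominator 8.167.
With shield the two gaps are in series; the resistances add: (1/ε₁+1/ε_s−1)+(1/ε_s+1/ε₂−1) = 5.613+4.780 = 10.39.
Heat-flux ratio q₀/q = 10.39/8.167.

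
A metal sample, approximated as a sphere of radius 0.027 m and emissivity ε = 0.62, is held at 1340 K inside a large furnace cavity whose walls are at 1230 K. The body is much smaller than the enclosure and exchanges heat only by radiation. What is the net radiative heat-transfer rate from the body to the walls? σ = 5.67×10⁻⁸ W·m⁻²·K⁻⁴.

For a small grey body in a large enclosure: P_net = εσA(T_body⁴ − T_wall⁴).
A = 4πr² = 0.009161 m²; T_body⁴ − T_wall⁴ = 3.224×10¹² − 2.289×10¹² = 9.353×10¹¹ K⁴.
|P_net| = 0.62·5.67×10⁻⁸·0.009161·9.353×10¹¹.

P_net ≈ 301 W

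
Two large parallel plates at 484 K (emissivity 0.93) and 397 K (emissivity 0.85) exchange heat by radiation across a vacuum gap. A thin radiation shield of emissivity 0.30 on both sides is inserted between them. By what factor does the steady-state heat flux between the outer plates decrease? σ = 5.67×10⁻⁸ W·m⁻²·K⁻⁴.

Without shield: q₀ = σΔ(T⁴)/(1/ε₁+1/ε₂−1) with denominator 1.252.
With shield the two gaps are in series; the resistances add: (1/ε₁+1/ε_s−1)+(1/ε_s+1/ε₂−1) = 3.409+3.510 = 6.918.
Heat-flux ratio q₀/q = 6.918/1.252.

factor ≈ 5.53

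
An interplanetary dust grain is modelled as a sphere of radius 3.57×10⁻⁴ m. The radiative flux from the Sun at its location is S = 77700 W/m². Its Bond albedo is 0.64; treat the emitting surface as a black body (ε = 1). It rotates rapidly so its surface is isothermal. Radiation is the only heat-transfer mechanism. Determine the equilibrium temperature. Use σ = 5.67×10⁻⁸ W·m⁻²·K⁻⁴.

T ≈ 593 K

At equilibrium, absorbed power = emitted power.
Absorbing cross-section = πr² = 4.004×10⁻⁷ m²; emitting surface = 4πr² = 1.602×10⁻⁶ m² (ratio 4).
(1−a)S·A_cross = εσ·A_surf·T⁴  ⇒  T⁴ = (1−a)S/(4σ).
T⁴ = 0.360·77700/(4·5.67×10⁻⁸) = 1.233×10¹¹ K⁴.
T = (1.233×10¹¹)^(1/4).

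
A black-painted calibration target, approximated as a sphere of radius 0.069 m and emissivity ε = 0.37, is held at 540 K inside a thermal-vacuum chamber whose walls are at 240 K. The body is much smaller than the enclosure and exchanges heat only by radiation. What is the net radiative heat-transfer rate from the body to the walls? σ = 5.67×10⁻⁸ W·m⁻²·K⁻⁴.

For a small grey body in a large enclosure: P_net = εσA(T_body⁴ − T_wall⁴).
A = 4πr² = 0.05983 m²; T_body⁴ − T_wall⁴ = 8.503×10¹⁰ − 3.318×10⁹ = 8.171×10¹⁰ K⁴.
|P_net| = 0.37·5.67×10⁻⁸·0.05983·8.171×10¹⁰.

P_net ≈ 103 W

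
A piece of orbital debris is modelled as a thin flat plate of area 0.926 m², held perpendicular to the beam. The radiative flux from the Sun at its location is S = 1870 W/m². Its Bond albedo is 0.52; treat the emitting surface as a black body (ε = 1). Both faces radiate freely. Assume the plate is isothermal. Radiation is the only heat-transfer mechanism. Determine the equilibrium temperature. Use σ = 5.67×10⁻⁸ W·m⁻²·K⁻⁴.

T ≈ 298 K

At equilibrium, absorbed power = emitted power.
Absorbing cross-section = A = 0.9260 m²; emitting surface = 2A = 1.852 m² (ratio 2).
(1−a)S·A_cross = εσ·A_surf·T⁴  ⇒  T⁴ = (1−a)S/(2σ).
T⁴ = 0.480·1870/(2·5.67×10⁻⁸) = 7.915×10⁹ K⁴.
T = (7.915×10⁹)^(1/4).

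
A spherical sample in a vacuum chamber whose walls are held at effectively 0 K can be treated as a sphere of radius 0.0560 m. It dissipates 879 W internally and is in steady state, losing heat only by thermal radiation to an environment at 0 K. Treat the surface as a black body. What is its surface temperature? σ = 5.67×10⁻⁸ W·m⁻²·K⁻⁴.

T ≈ 792 K

Steady state: internal power = radiated power, P = εσA T⁴.
Radiating area A = 4πr² = 0.03941 m².
T⁴ = P/(εσA) = 879/(1.0·5.67×10⁻⁸·0.03941) = 3.934×10¹¹ K⁴.
T = (3.934×10¹¹)^(1/4).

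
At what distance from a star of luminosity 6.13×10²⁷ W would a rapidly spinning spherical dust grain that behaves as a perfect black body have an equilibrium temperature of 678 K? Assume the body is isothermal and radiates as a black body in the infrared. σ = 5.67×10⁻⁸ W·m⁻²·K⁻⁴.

d ≈ 1.01×10¹¹ m

For an isothermal black-emitting sphere, (1−a)S·πr² = σ·4πr²·T⁴ ⇒ S = 4σT⁴/(1−a).
S = 4·5.67×10⁻⁸·(678)⁴/1.00 = 47920 W/m².
Flux falls as S = L/(4πd²), so d = √(L/(4πS)) = √(6.13×10²⁷/(4π·47920)).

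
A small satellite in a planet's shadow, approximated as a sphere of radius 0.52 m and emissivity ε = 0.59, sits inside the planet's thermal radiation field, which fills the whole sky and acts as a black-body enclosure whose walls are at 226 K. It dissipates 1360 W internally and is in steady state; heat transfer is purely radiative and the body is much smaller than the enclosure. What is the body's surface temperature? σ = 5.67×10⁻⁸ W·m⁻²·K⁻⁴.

For a small grey body in a large enclosure, net radiated power = εσA(T⁴ − T_w⁴).
Steady state: P = εσA(T⁴ − T_w⁴) with A = 4πr² = 3.398 m².
T⁴ = P/(εσA) + T_w⁴ = 1360/(0.59·5.67×10⁻⁸·3.398) + (226)⁴
    = 1.196×10¹⁰ + 2.609×10⁹ = 1.457×10¹⁰ K⁴.

T ≈ 347 K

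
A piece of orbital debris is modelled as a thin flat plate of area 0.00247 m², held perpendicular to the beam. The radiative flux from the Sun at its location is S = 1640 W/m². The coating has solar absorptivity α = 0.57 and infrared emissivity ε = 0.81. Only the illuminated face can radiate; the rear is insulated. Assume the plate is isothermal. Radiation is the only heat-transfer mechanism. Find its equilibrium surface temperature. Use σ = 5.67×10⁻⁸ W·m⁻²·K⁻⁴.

At equilibrium, absorbed power = emitted power.
Absorbing cross-section = A = 0.002470 m²; emitting surface = A = 0.002470 m² (ratio 1).
αS·A_cross = εσ·A_surf·T⁴  ⇒  T⁴ = αS/(ε·1σ).
T⁴ = 0.570·1640/(0.81·1·5.67×10⁻⁸) = 2.035×10¹⁰ K⁴.
T = (2.035×10¹⁰)^(1/4).

T ≈ 378 K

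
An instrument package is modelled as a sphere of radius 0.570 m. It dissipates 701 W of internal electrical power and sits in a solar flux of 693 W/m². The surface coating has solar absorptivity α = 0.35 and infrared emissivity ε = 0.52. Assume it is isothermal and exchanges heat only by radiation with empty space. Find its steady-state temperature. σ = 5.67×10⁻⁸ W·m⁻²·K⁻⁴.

At steady state, absorbed solar power + internal power = radiated power.
Absorbed: α·S·A_cross = 0.35·693·1.021 = 247.6 W (cross-section πr²).
Total input = 247.6 + 701 = 948.6 W.
Radiated: εσ·A_surf·T⁴ with A_surf = 4πr² = 4.083 m².
T⁴ = 948.6/(0.52·5.67×10⁻⁸·4.083) = 7.880×10⁹ K⁴.

T ≈ 298 K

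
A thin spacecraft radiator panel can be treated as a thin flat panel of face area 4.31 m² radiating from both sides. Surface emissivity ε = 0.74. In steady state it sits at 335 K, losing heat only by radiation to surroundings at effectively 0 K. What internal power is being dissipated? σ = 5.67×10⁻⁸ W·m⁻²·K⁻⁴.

Steady state: P = εσA T⁴.
A = 2·4.31 = 8.620 m²; T⁴ = (335)⁴ = 1.259×10¹⁰ K⁴.
P = 0.74 × 5.67×10⁻⁸ × 8.620 × 1.259×10¹⁰.

P ≈ 4560 W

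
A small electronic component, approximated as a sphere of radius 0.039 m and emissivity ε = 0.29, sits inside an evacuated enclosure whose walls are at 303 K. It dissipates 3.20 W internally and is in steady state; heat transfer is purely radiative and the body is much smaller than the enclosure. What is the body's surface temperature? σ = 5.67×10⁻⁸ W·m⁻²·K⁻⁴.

For a small grey body in a large enclosure, net radiated power = εσA(T⁴ − T_w⁴).
Steady state: P = εσA(T⁴ − T_w⁴) with A = 4πr² = 0.01911 m².
T⁴ = P/(εσA) + T_w⁴ = 3.20/(0.29·5.67×10⁻⁸·0.01911) + (303)⁴
    = 1.018×10¹⁰ + 8.429×10⁹ = 1.861×10¹⁰ K⁴.

T ≈ 369 K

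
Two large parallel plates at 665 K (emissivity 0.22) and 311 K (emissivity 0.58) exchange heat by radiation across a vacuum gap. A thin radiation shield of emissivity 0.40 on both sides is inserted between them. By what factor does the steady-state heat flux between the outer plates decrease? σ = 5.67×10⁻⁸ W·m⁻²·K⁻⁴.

Without shield: q₀ = σΔ(T⁴)/(1/ε₁+1/ε₂−1) with denominator 5.270.
With shield the two gaps are in series; the resistances add: (1/ε₁+1/ε_s−1)+(1/ε_s+1/ε₂−1) = 6.045+3.224 = 9.270.
Heat-flux ratio q₀/q = 9.270/5.270.

factor ≈ 1.76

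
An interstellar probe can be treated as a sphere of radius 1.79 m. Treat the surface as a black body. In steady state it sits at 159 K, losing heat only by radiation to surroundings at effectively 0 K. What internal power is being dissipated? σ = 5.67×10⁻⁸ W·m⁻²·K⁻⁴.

Steady state: P = εσA T⁴.
A = 4πr² = 40.26 m²; T⁴ = (159)⁴ = 6.391×10⁸ K⁴.
P = 1.0 × 5.67×10⁻⁸ × 40.26 × 6.391×10⁸.

P ≈ 1460 W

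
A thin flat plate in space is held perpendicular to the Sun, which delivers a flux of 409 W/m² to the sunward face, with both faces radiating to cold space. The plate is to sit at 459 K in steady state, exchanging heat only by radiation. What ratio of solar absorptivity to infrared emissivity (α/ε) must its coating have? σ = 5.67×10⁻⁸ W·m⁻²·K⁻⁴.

α/ε ≈ 12.3

Balance: αS·A = εσ·2A·T⁴ ⇒ α/ε = 2σT⁴/S.
α/ε = 2·5.67×10⁻⁸·(459)⁴/409 = 2·5.67×10⁻⁸·4.439×10¹⁰/409.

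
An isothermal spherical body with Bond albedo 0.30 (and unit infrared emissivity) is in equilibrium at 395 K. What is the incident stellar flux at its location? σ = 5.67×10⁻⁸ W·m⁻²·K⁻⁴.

(1−a)S·πr² = σ·4πr²·T⁴ ⇒ S = 4σT⁴/(1−a).
S = 4·5.67×10⁻⁸·2.434×10¹⁰/0.700.

S ≈ 7890 W/m²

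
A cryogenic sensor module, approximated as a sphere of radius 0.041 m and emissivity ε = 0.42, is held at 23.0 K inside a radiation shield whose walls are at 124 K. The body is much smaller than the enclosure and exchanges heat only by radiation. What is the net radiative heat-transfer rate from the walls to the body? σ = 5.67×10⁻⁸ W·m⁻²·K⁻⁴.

P_net ≈ 0.119 W

For a small grey body in a large enclosure: P_net = εσA(T_body⁴ − T_wall⁴).
A = 4πr² = 0.02112 m²; T_body⁴ − T_wall⁴ = 2.798×10⁵ − 2.364×10⁸ = -2.361×10⁸ K⁴.
|P_net| = 0.42·5.67×10⁻⁸·0.02112·2.361×10⁸.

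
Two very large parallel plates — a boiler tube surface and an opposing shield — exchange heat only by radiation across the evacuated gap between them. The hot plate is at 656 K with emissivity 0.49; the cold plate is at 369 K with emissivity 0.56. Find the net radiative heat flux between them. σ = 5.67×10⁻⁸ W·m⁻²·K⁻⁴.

q ≈ 3340 W/m²

For two infinite grey parallel plates, q = σ(T₁⁴ − T₂⁴)/(1/ε₁ + 1/ε₂ − 1).
T₁⁴ − T₂⁴ = 1.852×10¹¹ − 1.854×10¹⁰ = 1.666×10¹¹ K⁴.
1/ε₁ + 1/ε₂ − 1 = 2.041 + 1.786 − 1 = 2.827.
q = 5.67×10⁻⁸ × 1.666×10¹¹ / 2.827.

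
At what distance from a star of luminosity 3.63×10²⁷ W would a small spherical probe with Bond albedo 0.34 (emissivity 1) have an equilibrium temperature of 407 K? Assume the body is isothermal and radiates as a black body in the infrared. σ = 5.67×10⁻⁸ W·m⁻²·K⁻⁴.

d ≈ 1.75×10¹¹ m

For an isothermal black-emitting sphere, (1−a)S·πr² = σ·4πr²·T⁴ ⇒ S = 4σT⁴/(1−a).
S = 4·5.67×10⁻⁸·(407)⁴/0.660 = 9429 W/m².
Flux falls as S = L/(4πd²), so d = √(L/(4πS)) = √(3.63×10²⁷/(4π·9429)).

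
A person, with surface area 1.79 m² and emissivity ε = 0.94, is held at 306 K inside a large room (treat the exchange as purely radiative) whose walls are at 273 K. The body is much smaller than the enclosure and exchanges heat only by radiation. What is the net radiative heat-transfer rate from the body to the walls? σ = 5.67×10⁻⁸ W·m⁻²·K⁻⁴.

P_net ≈ 307 W

For a small grey body in a large enclosure: P_net = εσA(T_body⁴ − T_wall⁴).
A = 1.79 m²; T_body⁴ − T_wall⁴ = 8.768×10⁹ − 5.555×10⁹ = 3.213×10⁹ K⁴.
|P_net| = 0.94·5.67×10⁻⁸·1.790·3.213×10⁹.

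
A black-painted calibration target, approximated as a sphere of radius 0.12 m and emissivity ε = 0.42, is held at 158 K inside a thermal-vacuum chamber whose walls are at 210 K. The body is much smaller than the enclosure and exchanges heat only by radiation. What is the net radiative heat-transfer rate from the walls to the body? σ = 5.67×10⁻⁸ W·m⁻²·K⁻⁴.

For a small grey body in a large enclosure: P_net = εσA(T_body⁴ − T_wall⁴).
A = 4πr² = 0.1810 m²; T_body⁴ − T_wall⁴ = 6.232×10⁸ − 1.945×10⁹ = -1.322×10⁹ K⁴.
|P_net| = 0.42·5.67×10⁻⁸·0.1810·1.322×10⁹.

P_net ≈ 5.70 W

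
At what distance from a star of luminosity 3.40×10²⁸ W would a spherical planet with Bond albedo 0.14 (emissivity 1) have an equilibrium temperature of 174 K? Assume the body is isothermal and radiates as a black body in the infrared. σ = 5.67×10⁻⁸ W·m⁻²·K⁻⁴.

For an isothermal black-emitting sphere, (1−a)S·πr² = σ·4πr²·T⁴ ⇒ S = 4σT⁴/(1−a).
S = 4·5.67×10⁻⁸·(174)⁴/0.860 = 241.7 W/m².
Flux falls as S = L/(4πd²), so d = √(L/(4πS)) = √(3.40×10²⁸/(4π·241.7)).

d ≈ 3.35×10¹² m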